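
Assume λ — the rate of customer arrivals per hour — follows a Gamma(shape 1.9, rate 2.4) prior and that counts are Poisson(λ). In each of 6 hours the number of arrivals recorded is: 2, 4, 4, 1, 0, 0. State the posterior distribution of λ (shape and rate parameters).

Total count ∑xᵢ = 11 over n = 6 hours.
Gamma is conjugate to the Poisson likelihood: posterior is Gamma(shape = 1.9+11 = 12.9, rate = 2.4+6 = 8.4).

Posterior: Gamma(shape=12.9, rate=8.4)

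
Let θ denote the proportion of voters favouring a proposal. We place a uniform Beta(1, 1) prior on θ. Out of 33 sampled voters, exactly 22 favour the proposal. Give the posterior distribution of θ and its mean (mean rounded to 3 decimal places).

Observing 22 successes and 11 failures updates Beta(1, 1) by adding the success and failure counts to the two shape parameters: α = 1+22 = 23, β = 1+11 = 12.
Posterior mean = α/(α+β) = 23/35 = 0.657.

Posterior: Beta(23, 12); mean ≈ 0.657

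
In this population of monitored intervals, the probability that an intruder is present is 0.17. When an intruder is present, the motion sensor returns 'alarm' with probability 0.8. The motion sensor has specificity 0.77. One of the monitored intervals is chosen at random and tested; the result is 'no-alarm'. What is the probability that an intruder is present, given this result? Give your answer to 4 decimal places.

P(H | E) ≈ 0.0505

Let H be the event that an intruder is present. P(H) = 0.17, so P(¬H) = 0.83. With E the 'no-alarm' result, P(E|H) = 0.2 and P(E|¬H) = 0.77.
P(E) = 0.2·0.17 + 0.77·0.83 = 0.034000 + 0.63910 = 0.67310.
By Bayes' theorem, P(H|E) = 0.034000 / 0.67310 = 0.0505.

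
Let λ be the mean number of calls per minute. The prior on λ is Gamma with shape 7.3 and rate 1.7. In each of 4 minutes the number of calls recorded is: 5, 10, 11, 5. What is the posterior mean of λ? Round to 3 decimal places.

The Poisson likelihood adds the total count to the shape and the number of exposure periods to the rate. Here ∑xᵢ = 31 and n = 4, so shape 7.3→38.3 and rate 1.7→5.7.
Posterior mean = shape/rate = 38.3/5.7 = 6.719.

Posterior mean ≈ 6.719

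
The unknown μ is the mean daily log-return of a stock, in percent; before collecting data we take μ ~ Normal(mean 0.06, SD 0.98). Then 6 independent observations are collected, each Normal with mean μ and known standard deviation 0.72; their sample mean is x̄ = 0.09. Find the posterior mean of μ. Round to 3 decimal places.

Posterior mean ≈ 0.088

With known σ, the Normal prior is conjugate. Weight on the data is w = (n/σ²)/(n/σ² + 1/τ₀²) = 11.5741/(11.5741+1.04123) = 0.91746.
Posterior mean = w·x̄ + (1−w)·μ₀ = 0.91746·0.09 + 0.082537·0.06 = 0.088.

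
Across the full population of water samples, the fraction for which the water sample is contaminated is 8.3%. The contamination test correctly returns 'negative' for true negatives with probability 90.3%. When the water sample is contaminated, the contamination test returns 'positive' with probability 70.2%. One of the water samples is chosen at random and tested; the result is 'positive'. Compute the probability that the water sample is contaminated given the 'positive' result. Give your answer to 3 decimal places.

P(H | E) ≈ 0.396

Let H be the event that the water sample is contaminated. P(H) = 0.083, so P(¬H) = 0.917. With E the 'positive' result, P(E|H) = 0.702 and P(E|¬H) = 0.097.
P(E) = 0.702·0.083 + 0.097·0.917 = 0.058266 + 0.088949 = 0.14721.
By Bayes' theorem, P(H|E) = 0.058266 / 0.14721 = 0.396.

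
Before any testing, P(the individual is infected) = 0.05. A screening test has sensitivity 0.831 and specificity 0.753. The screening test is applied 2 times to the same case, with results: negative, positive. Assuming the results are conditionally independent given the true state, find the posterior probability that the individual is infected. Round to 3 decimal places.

Posterior P(H) ≈ 0.038

With H the event that the individual is infected, the joint likelihood of the observed sequence is P(data|H) = 0.169·0.831 = 0.14044 and P(data|¬H) = 0.753·0.247 = 0.18599.
Bayes: P(H|data) = 0.05·0.14044 / (0.05·0.14044 + 0.95·0.18599) = 0.0070220/0.18371 = 0.0382.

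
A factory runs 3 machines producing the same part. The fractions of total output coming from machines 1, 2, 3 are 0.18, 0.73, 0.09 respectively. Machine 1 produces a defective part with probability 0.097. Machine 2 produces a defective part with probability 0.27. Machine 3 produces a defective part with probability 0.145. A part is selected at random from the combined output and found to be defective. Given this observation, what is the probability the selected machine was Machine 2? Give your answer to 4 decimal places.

Posterior probability ≈ 0.8660

P(defective|M1) = 0.097; P(defective|M2) = 0.27; P(defective|M3) = 0.145.
Prior × likelihood for each source: 0.18·0.097=0.01746, 0.73·0.27=0.1971, 0.09·0.145=0.01305. Summing gives P(defective) = 0.22761.
P(Machine 2 | defective) = 0.1971 / 0.22761 = 0.8660.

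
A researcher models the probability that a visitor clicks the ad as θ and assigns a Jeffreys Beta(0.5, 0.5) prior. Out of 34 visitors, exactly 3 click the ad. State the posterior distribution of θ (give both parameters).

Posterior: Beta(3.5, 31.5)

The binomial likelihood is conjugate to the Beta prior: with 3 successes and 31 failures, the posterior is Beta(0.5+3, 0.5+31) = Beta(3.5, 31.5).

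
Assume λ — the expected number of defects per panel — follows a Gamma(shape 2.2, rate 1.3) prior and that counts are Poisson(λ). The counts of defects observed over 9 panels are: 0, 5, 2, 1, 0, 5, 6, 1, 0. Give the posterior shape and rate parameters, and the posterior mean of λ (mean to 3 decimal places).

The Poisson likelihood adds the total count to the shape and the number of exposure periods to the rate. Here ∑xᵢ = 20 and n = 9, so shape 2.2→22.2 and rate 1.3→10.3.
Posterior mean = shape/rate = 22.2/10.3 = 2.155.

Posterior: Gamma(shape=22.2, rate=10.3); mean ≈ 2.155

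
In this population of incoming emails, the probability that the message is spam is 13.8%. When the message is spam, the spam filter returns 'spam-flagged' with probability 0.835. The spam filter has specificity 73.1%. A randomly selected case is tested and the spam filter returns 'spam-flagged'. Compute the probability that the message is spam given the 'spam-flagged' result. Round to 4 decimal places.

Let H be the event that the message is spam. P(H) = 0.138, so P(¬H) = 0.862. With E the 'spam-flagged' result, P(E|H) = 0.835 and P(E|¬H) = 0.269.
P(E) = 0.835·0.138 + 0.269·0.862 = 0.11523 + 0.23188 = 0.34711.
By Bayes' theorem, P(H|E) = 0.11523 / 0.34711 = 0.3320.

P(H | E) ≈ 0.3320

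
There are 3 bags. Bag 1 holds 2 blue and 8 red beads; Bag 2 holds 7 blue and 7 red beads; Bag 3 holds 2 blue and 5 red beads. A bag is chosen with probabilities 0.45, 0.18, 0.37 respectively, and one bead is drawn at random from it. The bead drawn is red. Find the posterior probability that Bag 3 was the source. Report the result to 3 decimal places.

Posterior probability ≈ 0.370

P(red|Bag 1) = 0.8; P(red|Bag 2) = 0.5; P(red|Bag 3) = 0.7143.
Prior × likelihood for each source: 0.45·0.8=0.3600, 0.18·0.5=0.09000, 0.37·0.7143=0.2643. Summing gives P(red) = 0.71429.
P(Bag 3 | red) = 0.2643 / 0.71429 = 0.370.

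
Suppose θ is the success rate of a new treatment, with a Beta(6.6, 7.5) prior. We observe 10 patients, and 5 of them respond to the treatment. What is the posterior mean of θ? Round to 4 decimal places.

The binomial likelihood is conjugate to the Beta prior: with 5 successes and 5 failures, the posterior is Beta(6.6+5, 7.5+5) = Beta(11.6, 12.5).
E[θ | data] = 11.6/(11.6+12.5) = 0.4813.

Posterior mean ≈ 0.4813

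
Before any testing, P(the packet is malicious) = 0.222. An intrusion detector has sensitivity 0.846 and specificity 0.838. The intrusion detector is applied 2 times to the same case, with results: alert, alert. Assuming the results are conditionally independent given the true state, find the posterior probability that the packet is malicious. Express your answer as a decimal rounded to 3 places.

Posterior P(H) ≈ 0.886

Let H be the event that the packet is malicious; start with P(H) = 0.222. P('alert'|H) = 0.846, P('alert'|¬H) = 0.162.
Update on result 1 ('alert'): P(H) ← 0.846·0.2220 / (0.846·0.2220 + 0.162·0.7780) = 0.18781/0.31385 = 0.5984.
Update on result 2 ('alert'): P(H) ← 0.846·0.5984 / (0.846·0.5984 + 0.162·0.4016) = 0.50626/0.57132 = 0.8861.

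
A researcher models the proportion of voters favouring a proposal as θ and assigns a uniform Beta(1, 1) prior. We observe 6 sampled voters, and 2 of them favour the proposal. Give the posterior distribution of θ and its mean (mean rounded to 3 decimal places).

Observing 2 successes and 4 failures updates Beta(1, 1) by adding the success and failure counts to the two shape parameters: α = 1+2 = 3, β = 1+4 = 5.
Posterior mean = α/(α+β) = 3/8 = 0.375.

Posterior: Beta(3, 5); mean ≈ 0.375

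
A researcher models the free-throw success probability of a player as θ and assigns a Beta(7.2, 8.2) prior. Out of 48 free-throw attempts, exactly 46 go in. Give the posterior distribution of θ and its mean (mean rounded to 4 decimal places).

The binomial likelihood is conjugate to the Beta prior: with 46 successes and 2 failures, the posterior is Beta(7.2+46, 8.2+2) = Beta(53.2, 10.2).
Posterior mean = α/(α+β) = 53.2/63.4 = 0.8391.

Posterior: Beta(53.2, 10.2); mean ≈ 0.8391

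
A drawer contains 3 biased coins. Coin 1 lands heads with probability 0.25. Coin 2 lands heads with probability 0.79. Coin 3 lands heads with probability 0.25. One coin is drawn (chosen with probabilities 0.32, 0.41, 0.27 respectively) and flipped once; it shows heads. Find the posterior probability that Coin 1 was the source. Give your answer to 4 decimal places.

Posterior probability ≈ 0.1697

Tabulate prior·likelihood by source: [1] prior 0.32, lik 0.25, product 0.08000; [2] prior 0.41, lik 0.79, product 0.3239; [3] prior 0.27, lik 0.25, product 0.06750.
Normalizing constant = 0.47140; the posterior for Coin 1 is its product over the sum, 0.08000/0.47140 = 0.1697.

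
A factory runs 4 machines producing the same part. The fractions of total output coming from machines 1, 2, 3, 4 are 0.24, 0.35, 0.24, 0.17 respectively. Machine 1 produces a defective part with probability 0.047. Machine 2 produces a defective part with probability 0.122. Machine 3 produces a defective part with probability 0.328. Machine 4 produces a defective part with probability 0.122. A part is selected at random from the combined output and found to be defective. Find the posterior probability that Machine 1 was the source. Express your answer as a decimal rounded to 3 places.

Posterior probability ≈ 0.074

Tabulate prior·likelihood by source: [1] prior 0.24, lik 0.047, product 0.01128; [2] prior 0.35, lik 0.122, product 0.04270; [3] prior 0.24, lik 0.328, product 0.07872; [4] prior 0.17, lik 0.122, product 0.02074.
Normalizing constant = 0.15344; the posterior for Machine 1 is its product over the sum, 0.01128/0.15344 = 0.074.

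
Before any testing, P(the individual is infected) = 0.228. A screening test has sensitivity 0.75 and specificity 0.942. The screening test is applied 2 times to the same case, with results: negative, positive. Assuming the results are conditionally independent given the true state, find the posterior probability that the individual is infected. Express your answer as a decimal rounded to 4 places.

With H the event that the individual is infected, the joint likelihood of the observed sequence is P(data|H) = 0.25·0.75 = 0.18750 and P(data|¬H) = 0.942·0.058 = 0.054636.
Bayes: P(H|data) = 0.228·0.18750 / (0.228·0.18750 + 0.772·0.054636) = 0.042750/0.084929 = 0.5034.

Posterior P(H) ≈ 0.5034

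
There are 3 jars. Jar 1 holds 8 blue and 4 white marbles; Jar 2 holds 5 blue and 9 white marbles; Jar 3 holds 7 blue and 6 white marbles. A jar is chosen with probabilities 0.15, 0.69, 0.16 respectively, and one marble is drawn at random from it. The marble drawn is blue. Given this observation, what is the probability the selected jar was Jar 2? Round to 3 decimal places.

Tabulate prior·likelihood by source: [1] prior 0.15, lik 0.6667, product 0.1000; [2] prior 0.69, lik 0.3571, product 0.2464; [3] prior 0.16, lik 0.5385, product 0.08615.
Normalizing constant = 0.43258; the posterior for Jar 2 is its product over the sum, 0.2464/0.43258 = 0.570.

Posterior probability ≈ 0.570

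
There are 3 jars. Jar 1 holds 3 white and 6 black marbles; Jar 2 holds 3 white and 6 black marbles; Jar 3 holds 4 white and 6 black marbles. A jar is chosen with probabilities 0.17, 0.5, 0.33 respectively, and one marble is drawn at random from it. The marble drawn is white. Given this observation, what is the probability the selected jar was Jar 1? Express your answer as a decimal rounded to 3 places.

Posterior probability ≈ 0.159

P(white|Jar 1) = 0.3333; P(white|Jar 2) = 0.3333; P(white|Jar 3) = 0.4.
Prior × likelihood for each source: 0.17·0.3333=0.05667, 0.5·0.3333=0.1667, 0.33·0.4=0.1320. Summing gives P(white) = 0.35533.
P(Jar 1 | white) = 0.05667 / 0.35533 = 0.159.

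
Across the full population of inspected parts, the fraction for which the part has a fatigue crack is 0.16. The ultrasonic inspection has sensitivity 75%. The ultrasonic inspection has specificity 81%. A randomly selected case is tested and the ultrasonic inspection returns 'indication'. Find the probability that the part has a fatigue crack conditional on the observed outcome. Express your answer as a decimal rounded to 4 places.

P(H | E) ≈ 0.4292

Write H for 'the part has a fatigue crack'. Prior odds H:¬H = 0.16/0.84 = 0.19048. For the 'indication' outcome, the likelihood ratio is 0.75/0.19 = 3.9474.
Posterior odds = 0.19048 × 3.9474 = 0.75188, so P(H|E) = 0.75188/(1+0.75188) = 0.4292.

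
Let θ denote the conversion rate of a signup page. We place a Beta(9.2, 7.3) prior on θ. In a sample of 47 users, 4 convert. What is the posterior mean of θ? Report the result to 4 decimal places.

Observing 4 successes and 43 failures updates Beta(9.2, 7.3) by adding the success and failure counts to the two shape parameters: α = 9.2+4 = 13.2, β = 7.3+43 = 50.3.
E[θ | data] = 13.2/(13.2+50.3) = 0.2079.

Posterior mean ≈ 0.2079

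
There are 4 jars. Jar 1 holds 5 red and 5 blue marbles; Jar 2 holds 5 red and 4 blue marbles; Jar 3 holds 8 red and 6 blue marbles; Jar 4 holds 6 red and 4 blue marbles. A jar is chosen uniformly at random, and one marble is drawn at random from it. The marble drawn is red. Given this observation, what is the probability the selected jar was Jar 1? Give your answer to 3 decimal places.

Tabulate prior·likelihood by source: [1] prior 0.25, lik 0.5, product 0.1250; [2] prior 0.25, lik 0.5556, product 0.1389; [3] prior 0.25, lik 0.5714, product 0.1429; [4] prior 0.25, lik 0.6, product 0.1500.
Normalizing constant = 0.55675; the posterior for Jar 1 is its product over the sum, 0.1250/0.55675 = 0.225.

Posterior probability ≈ 0.225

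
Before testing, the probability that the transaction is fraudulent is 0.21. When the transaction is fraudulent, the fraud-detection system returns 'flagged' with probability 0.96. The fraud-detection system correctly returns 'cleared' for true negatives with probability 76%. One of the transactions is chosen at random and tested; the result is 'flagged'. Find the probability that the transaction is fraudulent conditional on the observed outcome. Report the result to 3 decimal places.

P(H | E) ≈ 0.515

Write H for 'the transaction is fraudulent'. Prior odds H:¬H = 0.21/0.79 = 0.26582. For the 'flagged' outcome, the likelihood ratio is 0.96/0.24 = 4.0000.
Posterior odds = 0.26582 × 4.0000 = 1.0633, so P(H|E) = 1.0633/(1+1.0633) = 0.515.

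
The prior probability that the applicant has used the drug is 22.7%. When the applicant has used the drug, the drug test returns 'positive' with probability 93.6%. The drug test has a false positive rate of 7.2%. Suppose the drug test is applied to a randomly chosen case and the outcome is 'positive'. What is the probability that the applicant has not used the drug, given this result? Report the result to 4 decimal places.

P(¬H | E) ≈ 0.2076

Let H be the event that the applicant has used the drug. P(H) = 0.227, so P(¬H) = 0.773. With E the 'positive' result, P(E|H) = 0.936 and P(E|¬H) = 0.072.
P(E) = 0.936·0.227 + 0.072·0.773 = 0.21247 + 0.055656 = 0.26813.
By Bayes' theorem, P(H|E) = 0.21247 / 0.26813 = 0.7924. Hence P(¬H|E) = 1 − 0.7924 = 0.2076.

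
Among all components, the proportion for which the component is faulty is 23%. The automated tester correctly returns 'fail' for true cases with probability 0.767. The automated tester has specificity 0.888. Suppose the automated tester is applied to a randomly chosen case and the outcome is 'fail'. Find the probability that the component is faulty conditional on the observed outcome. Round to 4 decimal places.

P(H | E) ≈ 0.6717

Let H be the event that the component is faulty. P(H) = 0.23, so P(¬H) = 0.77. With E the 'fail' result, P(E|H) = 0.767 and P(E|¬H) = 0.112.
P(E) = 0.767·0.23 + 0.112·0.77 = 0.17641 + 0.086240 = 0.26265.
By Bayes' theorem, P(H|E) = 0.17641 / 0.26265 = 0.6717.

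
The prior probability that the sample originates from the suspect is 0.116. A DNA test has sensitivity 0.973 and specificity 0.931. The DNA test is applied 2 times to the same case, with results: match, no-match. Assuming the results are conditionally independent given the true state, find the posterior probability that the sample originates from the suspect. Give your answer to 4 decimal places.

Let H be the event that the sample originates from the suspect; start with P(H) = 0.116. P('match'|H) = 0.973, P('match'|¬H) = 0.069.
Update on result 1 ('match'): P(H) ← 0.973·0.1160 / (0.973·0.1160 + 0.069·0.8840) = 0.11287/0.17386 = 0.6492.
Update on result 2 ('no-match'): P(H) ← 0.027·0.6492 / (0.027·0.6492 + 0.931·0.3508) = 0.017528/0.34415 = 0.0509.

Posterior P(H) ≈ 0.0509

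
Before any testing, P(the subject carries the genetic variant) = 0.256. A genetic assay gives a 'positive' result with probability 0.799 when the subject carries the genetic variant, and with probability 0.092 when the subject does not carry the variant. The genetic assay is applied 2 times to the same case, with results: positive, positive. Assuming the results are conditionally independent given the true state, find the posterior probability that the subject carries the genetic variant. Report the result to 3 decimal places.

Let H be the event that the subject carries the genetic variant; start with P(H) = 0.256. P('positive'|H) = 0.799, P('positive'|¬H) = 0.092.
Update on result 1 ('positive'): P(H) ← 0.799·0.2560 / (0.799·0.2560 + 0.092·0.7440) = 0.20454/0.27299 = 0.7493.
Update on result 2 ('positive'): P(H) ← 0.799·0.7493 / (0.799·0.7493 + 0.092·0.2507) = 0.59866/0.62173 = 0.9629.

Posterior P(H) ≈ 0.963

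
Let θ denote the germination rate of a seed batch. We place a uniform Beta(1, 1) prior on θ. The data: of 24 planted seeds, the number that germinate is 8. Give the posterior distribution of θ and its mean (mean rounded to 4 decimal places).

Posterior: Beta(9, 17); mean ≈ 0.3462

Observing 8 successes and 16 failures updates Beta(1, 1) by adding the success and failure counts to the two shape parameters: α = 1+8 = 9, β = 1+16 = 17.
Posterior mean = α/(α+β) = 9/26 = 0.3462.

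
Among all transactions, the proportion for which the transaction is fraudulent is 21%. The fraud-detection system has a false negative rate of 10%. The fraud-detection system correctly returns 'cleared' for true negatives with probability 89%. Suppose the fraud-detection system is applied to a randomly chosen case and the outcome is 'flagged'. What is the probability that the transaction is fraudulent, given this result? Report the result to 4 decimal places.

P(H | E) ≈ 0.6850

Write H for 'the transaction is fraudulent'. Prior odds H:¬H = 0.21/0.79 = 0.26582. For the 'flagged' outcome, the likelihood ratio is 0.9/0.11 = 8.1818.
Posterior odds = 0.26582 × 8.1818 = 2.1749, so P(H|E) = 2.1749/(1+2.1749) = 0.6850.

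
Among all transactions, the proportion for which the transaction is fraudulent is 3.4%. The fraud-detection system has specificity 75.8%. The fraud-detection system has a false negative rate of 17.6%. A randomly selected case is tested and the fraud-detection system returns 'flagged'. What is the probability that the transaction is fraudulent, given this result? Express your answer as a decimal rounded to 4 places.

P(H | E) ≈ 0.1070

Let H be the event that the transaction is fraudulent. P(H) = 0.034, so P(¬H) = 0.966. With E the 'flagged' result, P(E|H) = 0.824 and P(E|¬H) = 0.242.
P(E) = 0.824·0.034 + 0.242·0.966 = 0.028016 + 0.23377 = 0.26179.
By Bayes' theorem, P(H|E) = 0.028016 / 0.26179 = 0.1070.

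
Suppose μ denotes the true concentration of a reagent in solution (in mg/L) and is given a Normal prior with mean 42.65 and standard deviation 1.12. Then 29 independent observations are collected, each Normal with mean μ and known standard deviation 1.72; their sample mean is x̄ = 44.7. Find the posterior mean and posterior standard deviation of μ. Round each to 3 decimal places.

Posterior mean ≈ 44.546; posterior SD ≈ 0.307

With known σ, the Normal prior is conjugate. Weight on the data is w = (n/σ²)/(n/σ² + 1/τ₀²) = 9.80260/(9.80260+0.797194) = 0.92479.
Posterior mean = w·x̄ + (1−w)·μ₀ = 0.92479·44.7 + 0.075208·42.65 = 44.546. Posterior variance = 1/(9.80260+0.797194) = 0.0943415, so SD = 0.307.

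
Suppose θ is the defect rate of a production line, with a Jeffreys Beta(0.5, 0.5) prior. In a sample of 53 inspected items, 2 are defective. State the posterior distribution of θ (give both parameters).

Posterior: Beta(2.5, 51.5)

The binomial likelihood is conjugate to the Beta prior: with 2 successes and 51 failures, the posterior is Beta(0.5+2, 0.5+51) = Beta(2.5, 51.5).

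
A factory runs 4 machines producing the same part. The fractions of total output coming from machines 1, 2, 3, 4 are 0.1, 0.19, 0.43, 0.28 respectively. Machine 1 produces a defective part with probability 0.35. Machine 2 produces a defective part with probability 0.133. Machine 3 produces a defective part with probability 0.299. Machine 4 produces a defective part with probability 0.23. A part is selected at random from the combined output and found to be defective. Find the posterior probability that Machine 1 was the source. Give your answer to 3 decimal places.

Posterior probability ≈ 0.138

Tabulate prior·likelihood by source: [1] prior 0.1, lik 0.35, product 0.03500; [2] prior 0.19, lik 0.133, product 0.02527; [3] prior 0.43, lik 0.299, product 0.1286; [4] prior 0.28, lik 0.23, product 0.06440.
Normalizing constant = 0.25324; the posterior for Machine 1 is its product over the sum, 0.03500/0.25324 = 0.138.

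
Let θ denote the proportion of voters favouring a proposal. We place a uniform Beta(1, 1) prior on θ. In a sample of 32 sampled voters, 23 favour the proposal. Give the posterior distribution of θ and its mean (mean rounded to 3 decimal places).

Posterior: Beta(24, 10); mean ≈ 0.706

Observing 23 successes and 9 failures updates Beta(1, 1) by adding the success and failure counts to the two shape parameters: α = 1+23 = 24, β = 1+9 = 10.
E[θ | data] = 24/(24+10) = 0.706.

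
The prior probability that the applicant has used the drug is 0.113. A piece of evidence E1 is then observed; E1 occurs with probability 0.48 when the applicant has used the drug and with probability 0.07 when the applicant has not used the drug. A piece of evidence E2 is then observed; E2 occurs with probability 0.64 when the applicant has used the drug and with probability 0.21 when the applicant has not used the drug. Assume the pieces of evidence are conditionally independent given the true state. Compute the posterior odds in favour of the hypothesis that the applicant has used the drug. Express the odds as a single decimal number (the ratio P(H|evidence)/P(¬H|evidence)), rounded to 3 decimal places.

Prior odds = 0.113/(1−0.113) = 0.12740.
Likelihood ratio for E1 = 0.48/0.07 = 6.8571.
Likelihood ratio for E2 = 0.64/0.21 = 3.0476.
Posterior odds = prior odds × LR₁ × LR₂ = 2.6623.

Posterior odds ≈ 2.662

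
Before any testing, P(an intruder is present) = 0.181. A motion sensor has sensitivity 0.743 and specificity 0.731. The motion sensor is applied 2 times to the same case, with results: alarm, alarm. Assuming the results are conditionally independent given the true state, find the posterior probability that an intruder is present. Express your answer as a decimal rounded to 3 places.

With H the event that an intruder is present, the joint likelihood of the observed sequence is P(data|H) = 0.743·0.743 = 0.55205 and P(data|¬H) = 0.269·0.269 = 0.072361.
Bayes: P(H|data) = 0.181·0.55205 / (0.181·0.55205 + 0.819·0.072361) = 0.099921/0.15918 = 0.6277.

Posterior P(H) ≈ 0.628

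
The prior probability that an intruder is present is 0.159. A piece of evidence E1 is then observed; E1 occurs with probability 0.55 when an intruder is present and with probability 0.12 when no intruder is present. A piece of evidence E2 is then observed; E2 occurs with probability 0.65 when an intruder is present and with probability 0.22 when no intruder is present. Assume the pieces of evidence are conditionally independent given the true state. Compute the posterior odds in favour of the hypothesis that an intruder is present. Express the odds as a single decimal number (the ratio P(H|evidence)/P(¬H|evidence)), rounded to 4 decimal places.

Posterior odds ≈ 2.5602

Prior odds = 0.159/(1−0.159) = 0.18906. In log-odds, ln(0.18906) = -1.6657.
Add log likelihood ratios: ln(4.5833) + ln(2.9545) = 2.6058.
Posterior log-odds = 0.94008, so posterior odds = exp(0.94008) = 2.5602.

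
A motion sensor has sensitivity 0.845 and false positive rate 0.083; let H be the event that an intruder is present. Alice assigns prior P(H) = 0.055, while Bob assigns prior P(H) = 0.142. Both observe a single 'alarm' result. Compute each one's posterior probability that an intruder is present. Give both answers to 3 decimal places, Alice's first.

The likelihood ratio for an 'alarm' result is 0.845/0.083 = 10.181.
Alice: prior odds 0.055/0.945 = 0.058201; posterior odds 0.59253; posterior probability 0.372.
Bob: prior odds 0.142/0.858 = 0.16550; posterior odds 1.6849; posterior probability 0.628.

Alice: 0.372; Bob: 0.628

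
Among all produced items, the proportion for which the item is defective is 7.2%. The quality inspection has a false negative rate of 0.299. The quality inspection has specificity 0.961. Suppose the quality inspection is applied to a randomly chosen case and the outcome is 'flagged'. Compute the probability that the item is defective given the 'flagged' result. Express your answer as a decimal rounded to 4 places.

Let H be the event that the item is defective. P(H) = 0.072, so P(¬H) = 0.928. With E the 'flagged' result, P(E|H) = 0.701 and P(E|¬H) = 0.039.
P(E) = 0.701·0.072 + 0.039·0.928 = 0.050472 + 0.036192 = 0.086664.
By Bayes' theorem, P(H|E) = 0.050472 / 0.086664 = 0.5824.

P(H | E) ≈ 0.5824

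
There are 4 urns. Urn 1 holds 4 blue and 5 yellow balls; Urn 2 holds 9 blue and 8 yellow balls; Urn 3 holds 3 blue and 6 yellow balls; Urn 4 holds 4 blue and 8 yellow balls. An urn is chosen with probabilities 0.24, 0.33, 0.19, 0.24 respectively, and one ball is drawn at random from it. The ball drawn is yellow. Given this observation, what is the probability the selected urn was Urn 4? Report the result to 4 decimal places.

Posterior probability ≈ 0.2781

Tabulate prior·likelihood by source: [1] prior 0.24, lik 0.5556, product 0.1333; [2] prior 0.33, lik 0.4706, product 0.1553; [3] prior 0.19, lik 0.6667, product 0.1267; [4] prior 0.24, lik 0.6667, product 0.1600.
Normalizing constant = 0.57529; the posterior for Urn 4 is its product over the sum, 0.1600/0.57529 = 0.2781.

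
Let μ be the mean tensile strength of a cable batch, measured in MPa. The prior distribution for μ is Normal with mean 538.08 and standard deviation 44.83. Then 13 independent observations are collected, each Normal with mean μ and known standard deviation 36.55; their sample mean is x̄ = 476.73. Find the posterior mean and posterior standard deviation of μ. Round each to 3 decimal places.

Posterior mean ≈ 479.714; posterior SD ≈ 9.888

With known σ, the Normal prior is conjugate. Weight on the data is w = (n/σ²)/(n/σ² + 1/τ₀²) = 0.00973125/(0.00973125+0.00049758) = 0.95136.
Posterior mean = w·x̄ + (1−w)·μ₀ = 0.95136·476.73 + 0.048645·538.08 = 479.714. Posterior variance = 1/(0.00973125+0.00049758) = 97.7629, so SD = 9.888.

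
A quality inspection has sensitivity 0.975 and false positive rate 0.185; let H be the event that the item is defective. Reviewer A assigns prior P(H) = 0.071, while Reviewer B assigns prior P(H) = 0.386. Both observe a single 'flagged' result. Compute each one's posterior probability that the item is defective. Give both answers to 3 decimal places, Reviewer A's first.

The likelihood ratio for a 'flagged' result is 0.975/0.185 = 5.2703.
Reviewer A: prior odds 0.071/0.929 = 0.076426; posterior odds 0.40279; posterior probability 0.287.
Reviewer B: prior odds 0.386/0.614 = 0.62866; posterior odds 3.3132; posterior probability 0.768.

Reviewer A: 0.287; Reviewer B: 0.768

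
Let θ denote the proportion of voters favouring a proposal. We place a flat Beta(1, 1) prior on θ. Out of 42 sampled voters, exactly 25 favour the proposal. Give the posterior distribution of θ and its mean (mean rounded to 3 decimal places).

The binomial likelihood is conjugate to the Beta prior: with 25 successes and 17 failures, the posterior is Beta(1+25, 1+17) = Beta(26, 18).
Posterior mean = α/(α+β) = 26/44 = 0.591.

Posterior: Beta(26, 18); mean ≈ 0.591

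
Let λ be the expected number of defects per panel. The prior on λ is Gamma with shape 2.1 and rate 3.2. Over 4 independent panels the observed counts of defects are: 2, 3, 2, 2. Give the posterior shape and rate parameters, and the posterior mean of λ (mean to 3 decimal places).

Total count ∑xᵢ = 9 over n = 4 panels.
Gamma is conjugate to the Poisson likelihood: posterior is Gamma(shape = 2.1+9 = 11.1, rate = 3.2+4 = 7.2).
Posterior mean = shape/rate = 11.1/7.2 = 1.542.

Posterior: Gamma(shape=11.1, rate=7.2); mean ≈ 1.542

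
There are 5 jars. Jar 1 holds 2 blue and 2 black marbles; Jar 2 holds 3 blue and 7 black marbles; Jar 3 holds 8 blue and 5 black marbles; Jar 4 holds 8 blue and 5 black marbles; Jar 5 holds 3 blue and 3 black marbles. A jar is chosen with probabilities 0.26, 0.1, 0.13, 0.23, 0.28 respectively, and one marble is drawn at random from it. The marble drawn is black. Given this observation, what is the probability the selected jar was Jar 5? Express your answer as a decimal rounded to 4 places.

P(black|Jar 1) = 0.5; P(black|Jar 2) = 0.7; P(black|Jar 3) = 0.3846; P(black|Jar 4) = 0.3846; P(black|Jar 5) = 0.5.
Prior × likelihood for each source: 0.26·0.5=0.1300, 0.1·0.7=0.07000, 0.13·0.3846=0.05000, 0.23·0.3846=0.08846, 0.28·0.5=0.1400. Summing gives P(black) = 0.47846.
P(Jar 5 | black) = 0.1400 / 0.47846 = 0.2926.

Posterior probability ≈ 0.2926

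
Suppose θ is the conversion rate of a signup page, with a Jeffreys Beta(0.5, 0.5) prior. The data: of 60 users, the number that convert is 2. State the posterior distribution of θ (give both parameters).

The binomial likelihood is conjugate to the Beta prior: with 2 successes and 58 failures, the posterior is Beta(0.5+2, 0.5+58) = Beta(2.5, 58.5).

Posterior: Beta(2.5, 58.5)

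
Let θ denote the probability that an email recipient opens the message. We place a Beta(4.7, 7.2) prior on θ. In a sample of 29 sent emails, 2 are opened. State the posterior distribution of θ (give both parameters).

Posterior: Beta(6.7, 34.2)

Observing 2 successes and 27 failures updates Beta(4.7, 7.2) by adding the success and failure counts to the two shape parameters: α = 4.7+2 = 6.7, β = 7.2+27 = 34.2.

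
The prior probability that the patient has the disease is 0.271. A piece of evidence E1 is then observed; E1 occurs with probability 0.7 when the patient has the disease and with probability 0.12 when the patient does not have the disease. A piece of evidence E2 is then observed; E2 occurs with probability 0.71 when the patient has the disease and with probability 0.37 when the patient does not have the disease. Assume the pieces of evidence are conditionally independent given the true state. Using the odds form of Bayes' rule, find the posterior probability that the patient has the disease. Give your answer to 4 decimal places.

Prior odds = 0.271/(1−0.271) = 0.37174.
Likelihood ratio for E1 = 0.7/0.12 = 5.8333.
Likelihood ratio for E2 = 0.71/0.37 = 1.9189.
Posterior odds = prior odds × LR₁ × LR₂ = 4.1612.
Posterior probability = odds/(1+odds) = 4.1612/5.1612 = 0.8062.

Posterior probability ≈ 0.8062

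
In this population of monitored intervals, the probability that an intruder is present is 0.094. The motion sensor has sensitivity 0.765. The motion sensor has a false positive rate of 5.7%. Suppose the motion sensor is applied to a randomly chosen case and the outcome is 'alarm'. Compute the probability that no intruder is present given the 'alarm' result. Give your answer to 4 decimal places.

P(¬H | E) ≈ 0.4180

Let H be the event that an intruder is present. P(H) = 0.094, so P(¬H) = 0.906. With E the 'alarm' result, P(E|H) = 0.765 and P(E|¬H) = 0.057.
P(E) = 0.765·0.094 + 0.057·0.906 = 0.071910 + 0.051642 = 0.12355.
By Bayes' theorem, P(H|E) = 0.071910 / 0.12355 = 0.5820. Hence P(¬H|E) = 1 − 0.5820 = 0.4180.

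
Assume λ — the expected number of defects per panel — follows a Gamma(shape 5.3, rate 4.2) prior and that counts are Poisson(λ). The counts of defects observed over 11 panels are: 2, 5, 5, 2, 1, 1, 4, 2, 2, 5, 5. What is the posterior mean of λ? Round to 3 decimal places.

Posterior mean ≈ 2.586

The Poisson likelihood adds the total count to the shape and the number of exposure periods to the rate. Here ∑xᵢ = 34 and n = 11, so shape 5.3→39.3 and rate 4.2→15.2.
E[λ | data] = 39.3/15.2 = 2.586.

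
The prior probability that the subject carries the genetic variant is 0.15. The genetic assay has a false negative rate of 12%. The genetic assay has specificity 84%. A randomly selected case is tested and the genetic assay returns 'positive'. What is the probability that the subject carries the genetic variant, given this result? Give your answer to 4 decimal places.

P(H | E) ≈ 0.4925

Let H be the event that the subject carries the genetic variant. P(H) = 0.15, so P(¬H) = 0.85. With E the 'positive' result, P(E|H) = 0.88 and P(E|¬H) = 0.16.
P(E) = 0.88·0.15 + 0.16·0.85 = 0.13200 + 0.13600 = 0.26800.
By Bayes' theorem, P(H|E) = 0.13200 / 0.26800 = 0.4925.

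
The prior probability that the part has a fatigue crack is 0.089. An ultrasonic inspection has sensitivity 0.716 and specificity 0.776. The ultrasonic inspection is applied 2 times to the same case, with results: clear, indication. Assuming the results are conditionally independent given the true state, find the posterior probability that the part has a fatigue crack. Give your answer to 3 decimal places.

Let H be the event that the part has a fatigue crack; start with P(H) = 0.089. P('indication'|H) = 0.716, P('indication'|¬H) = 0.224.
Update on result 1 ('clear'): P(H) ← 0.284·0.0890 / (0.284·0.0890 + 0.776·0.9110) = 0.025276/0.73221 = 0.0345.
Update on result 2 ('indication'): P(H) ← 0.716·0.0345 / (0.716·0.0345 + 0.224·0.9655) = 0.024716/0.24098 = 0.1026.

Posterior P(H) ≈ 0.103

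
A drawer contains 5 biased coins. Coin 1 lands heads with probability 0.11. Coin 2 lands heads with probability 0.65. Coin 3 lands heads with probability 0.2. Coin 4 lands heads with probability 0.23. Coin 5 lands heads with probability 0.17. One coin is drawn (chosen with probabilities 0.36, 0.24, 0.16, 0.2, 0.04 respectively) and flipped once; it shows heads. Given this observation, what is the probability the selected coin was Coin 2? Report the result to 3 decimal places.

Tabulate prior·likelihood by source: [1] prior 0.36, lik 0.11, product 0.03960; [2] prior 0.24, lik 0.65, product 0.1560; [3] prior 0.16, lik 0.2, product 0.03200; [4] prior 0.2, lik 0.23, product 0.04600; [5] prior 0.04, lik 0.17, product 0.006800.
Normalizing constant = 0.28040; the posterior for Coin 2 is its product over the sum, 0.1560/0.28040 = 0.556.

Posterior probability ≈ 0.556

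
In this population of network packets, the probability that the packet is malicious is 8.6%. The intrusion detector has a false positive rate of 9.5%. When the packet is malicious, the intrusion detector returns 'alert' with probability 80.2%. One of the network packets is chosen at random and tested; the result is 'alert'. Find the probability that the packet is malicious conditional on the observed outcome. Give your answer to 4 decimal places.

Write H for 'the packet is malicious'. Prior odds H:¬H = 0.086/0.914 = 0.094092. For the 'alert' outcome, the likelihood ratio is 0.802/0.095 = 8.4421.
Posterior odds = 0.094092 × 8.4421 = 0.79433, so P(H|E) = 0.79433/(1+0.79433) = 0.4427.

P(H | E) ≈ 0.4427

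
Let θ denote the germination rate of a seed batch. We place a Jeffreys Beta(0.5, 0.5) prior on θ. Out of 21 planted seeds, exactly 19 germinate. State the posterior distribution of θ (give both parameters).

Observing 19 successes and 2 failures updates Beta(0.5, 0.5) by adding the success and failure counts to the two shape parameters: α = 0.5+19 = 19.5, β = 0.5+2 = 2.5.

Posterior: Beta(19.5, 2.5)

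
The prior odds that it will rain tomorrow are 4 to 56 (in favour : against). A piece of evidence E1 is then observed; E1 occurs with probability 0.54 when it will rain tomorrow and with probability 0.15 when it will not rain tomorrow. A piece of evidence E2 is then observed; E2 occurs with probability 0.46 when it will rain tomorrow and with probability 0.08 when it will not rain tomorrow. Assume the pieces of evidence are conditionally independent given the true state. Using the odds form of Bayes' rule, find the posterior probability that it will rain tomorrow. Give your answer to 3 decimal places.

Posterior probability ≈ 0.597

Prior odds = 4/56 = 0.071429. In log-odds, ln(0.071429) = -2.6391.
Add log likelihood ratios: ln(3.6000) + ln(5.7500) = 3.0301.
Posterior log-odds = 0.39108, so posterior odds = exp(0.39108) = 1.4786. Converting, P(H|E) = 1.4786/2.4786 = 0.597.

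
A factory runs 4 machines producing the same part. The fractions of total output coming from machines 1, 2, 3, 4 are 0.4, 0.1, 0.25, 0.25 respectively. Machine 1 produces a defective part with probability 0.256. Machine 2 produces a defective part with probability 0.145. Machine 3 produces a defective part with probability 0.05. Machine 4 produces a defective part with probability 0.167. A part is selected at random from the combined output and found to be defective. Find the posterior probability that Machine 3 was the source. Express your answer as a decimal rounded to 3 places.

P(defective|M1) = 0.256; P(defective|M2) = 0.145; P(defective|M3) = 0.05; P(defective|M4) = 0.167.
Prior × likelihood for each source: 0.4·0.256=0.1024, 0.1·0.145=0.01450, 0.25·0.05=0.01250, 0.25·0.167=0.04175. Summing gives P(defective) = 0.17115.
P(Machine 3 | defective) = 0.01250 / 0.17115 = 0.073.

Posterior probability ≈ 0.073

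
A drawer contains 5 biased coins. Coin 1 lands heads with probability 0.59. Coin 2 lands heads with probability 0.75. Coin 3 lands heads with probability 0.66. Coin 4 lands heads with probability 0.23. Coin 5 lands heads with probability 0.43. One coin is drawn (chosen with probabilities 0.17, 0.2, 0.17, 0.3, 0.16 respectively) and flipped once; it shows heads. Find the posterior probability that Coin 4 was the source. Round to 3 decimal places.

Tabulate prior·likelihood by source: [1] prior 0.17, lik 0.59, product 0.1003; [2] prior 0.2, lik 0.75, product 0.1500; [3] prior 0.17, lik 0.66, product 0.1122; [4] prior 0.3, lik 0.23, product 0.06900; [5] prior 0.16, lik 0.43, product 0.06880.
Normalizing constant = 0.50030; the posterior for Coin 4 is its product over the sum, 0.06900/0.50030 = 0.138.

Posterior probability ≈ 0.138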